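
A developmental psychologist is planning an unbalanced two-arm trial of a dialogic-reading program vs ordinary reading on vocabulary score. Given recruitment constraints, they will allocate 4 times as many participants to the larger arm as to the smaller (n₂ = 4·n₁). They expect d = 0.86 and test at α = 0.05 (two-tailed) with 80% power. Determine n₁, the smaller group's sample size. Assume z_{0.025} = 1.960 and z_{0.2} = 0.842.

n₁ = 14

With allocation ratio k = n₂/n₁ = 4, Var(x̄₁−x̄₂) = σ²(1/n₁ + 1/(k·n₁)) = σ²·(k+1)/(k·n₁).
So n₁ = (1 + 1/k)·((z_{α/2} + z_β)/d)² = 1.250 × (2.802/0.86)².
n₁ = 1.250 × 10.62 = 13.3.
Round up: n₁ = 14, giving n₂ = 4 × 14 = 56.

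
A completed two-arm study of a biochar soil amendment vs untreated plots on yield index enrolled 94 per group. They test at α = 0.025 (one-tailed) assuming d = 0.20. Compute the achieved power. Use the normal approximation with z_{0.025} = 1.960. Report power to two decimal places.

power ≈ 0.28

For two equal groups, power = Φ(d·√(n/2) − z_{α}).
d·√(n/2) = 0.20 × √(94/2) = 0.20 × 6.856 = 1.371.
z_β = 1.371 − 1.960 = -0.589.
Power = Φ(-0.589) = 0.278.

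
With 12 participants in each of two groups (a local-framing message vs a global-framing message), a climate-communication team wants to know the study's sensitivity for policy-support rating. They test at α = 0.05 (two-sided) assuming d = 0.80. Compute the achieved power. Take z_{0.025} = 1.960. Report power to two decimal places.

For two equal groups, power = Φ(d·√(n/2) − z_{α/2}).
d·√(n/2) = 0.80 × √(12/2) = 0.80 × 2.449 = 1.960.
z_β = 1.960 − 1.960 = -0.000.
Power = Φ(-0.000) = 0.500.

power ≈ 0.50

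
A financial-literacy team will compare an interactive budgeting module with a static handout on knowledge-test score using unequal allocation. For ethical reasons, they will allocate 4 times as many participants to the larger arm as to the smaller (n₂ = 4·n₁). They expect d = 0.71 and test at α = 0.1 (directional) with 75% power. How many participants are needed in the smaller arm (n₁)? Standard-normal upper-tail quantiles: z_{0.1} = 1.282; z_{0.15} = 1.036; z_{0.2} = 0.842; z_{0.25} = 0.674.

With allocation ratio k = n₂/n₁ = 4, Var(x̄₁−x̄₂) = σ²(1/n₁ + 1/(k·n₁)) = σ²·(k+1)/(k·n₁).
So n₁ = (1 + 1/k)·((z_{α} + z_β)/d)² = 1.250 × (1.956/0.71)².
n₁ = 1.250 × 7.59 = 9.5.
Round up: n₁ = 10, giving n₂ = 4 × 10 = 40.

n₁ = 10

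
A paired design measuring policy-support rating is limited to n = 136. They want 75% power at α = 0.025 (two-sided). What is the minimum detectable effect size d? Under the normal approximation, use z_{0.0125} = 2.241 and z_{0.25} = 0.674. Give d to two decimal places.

d_min ≈ 0.25

For a single sample (or paired design) of n = 136: d_min = (z_{α/2} + z_β)/√n.
z-sum = 2.241 + 0.674 = 2.915.
d_min = 2.915 / √136 = 2.915 / 11.662 = 0.250.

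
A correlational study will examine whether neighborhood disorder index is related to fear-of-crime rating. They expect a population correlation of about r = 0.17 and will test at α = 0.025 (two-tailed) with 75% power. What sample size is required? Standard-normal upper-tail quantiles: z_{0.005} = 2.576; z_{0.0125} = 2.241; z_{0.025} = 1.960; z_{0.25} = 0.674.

n = 292

Fisher's z: C = ½·ln((1+r)/(1−r)) = ½·ln(1.4096) = 0.1717.
n = ((z_{α/2} + z_β)/C)² + 3.
(2.241 + 0.674) / 0.1717 = 2.915 / 0.1717 = 16.977.
n = 16.977² + 3 = 288.23 + 3 = 291.2.
Round up.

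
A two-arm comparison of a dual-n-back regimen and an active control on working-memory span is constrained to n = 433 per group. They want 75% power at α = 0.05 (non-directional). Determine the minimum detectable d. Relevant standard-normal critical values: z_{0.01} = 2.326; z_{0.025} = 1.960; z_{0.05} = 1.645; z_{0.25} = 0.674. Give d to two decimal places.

For two independent groups of n = 433 each: d_min = (z_{α/2} + z_β)·√(2/n).
z-sum = 1.960 + 0.674 = 2.634.
d_min = 2.634 × √(2/433) = 2.634 × 0.0680 = 0.179.

d_min ≈ 0.18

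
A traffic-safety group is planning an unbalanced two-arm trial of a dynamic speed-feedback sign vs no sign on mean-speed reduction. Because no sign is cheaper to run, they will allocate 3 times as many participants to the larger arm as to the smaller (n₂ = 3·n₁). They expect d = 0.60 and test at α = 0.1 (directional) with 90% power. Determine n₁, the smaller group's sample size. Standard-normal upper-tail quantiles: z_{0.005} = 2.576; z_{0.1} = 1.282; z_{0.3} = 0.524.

With allocation ratio k = n₂/n₁ = 3, Var(x̄₁−x̄₂) = σ²(1/n₁ + 1/(k·n₁)) = σ²·(k+1)/(k·n₁).
So n₁ = (1 + 1/k)·((z_{α} + z_β)/d)² = 1.333 × (2.564/0.60)².
n₁ = 1.333 × 18.26 = 24.3.
Round up: n₁ = 25, giving n₂ = 3 × 25 = 75.

n₁ = 25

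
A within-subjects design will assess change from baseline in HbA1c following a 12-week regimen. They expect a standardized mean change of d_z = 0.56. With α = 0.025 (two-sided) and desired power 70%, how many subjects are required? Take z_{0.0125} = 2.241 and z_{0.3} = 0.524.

n = 25 pairs

For a paired (one-sample on differences) test: n = ((z_{α/2} + z_β) / d)².
z_{α/2} + z_β = 2.241 + 0.524 = 2.765.
n = (2.765 / 0.56)² = 4.938² = 24.38.
Round up.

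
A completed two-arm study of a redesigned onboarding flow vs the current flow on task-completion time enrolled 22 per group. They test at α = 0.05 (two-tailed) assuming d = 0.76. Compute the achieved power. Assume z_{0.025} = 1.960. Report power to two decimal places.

power ≈ 0.71

For two equal groups, power = Φ(d·√(n/2) − z_{α/2}).
d·√(n/2) = 0.76 × √(22/2) = 0.76 × 3.317 = 2.521.
z_β = 2.521 − 1.960 = 0.561.
Power = Φ(0.561) = 0.712.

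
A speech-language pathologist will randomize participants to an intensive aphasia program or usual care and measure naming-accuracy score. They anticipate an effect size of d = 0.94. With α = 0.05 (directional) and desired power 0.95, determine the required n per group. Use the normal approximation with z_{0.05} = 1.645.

For two independent groups with equal n: n = 2·((z_{α} + z_β) / d)².
z_{α} + z_β = 1.645 + 1.645 = 3.290.
n = 2 × (3.290 / 0.94)² = 2 × 3.500² = 2 × 12.25 = 24.5.
Round up to the next whole participant.

n = 25 per group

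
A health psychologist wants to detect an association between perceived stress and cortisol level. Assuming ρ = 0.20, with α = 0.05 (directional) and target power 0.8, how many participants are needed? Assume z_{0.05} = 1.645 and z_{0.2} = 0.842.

Fisher's z: C = ½·ln((1+r)/(1−r)) = ½·ln(1.5000) = 0.2027.
n = ((z_{α} + z_β)/C)² + 3.
(1.645 + 0.842) / 0.2027 = 2.487 / 0.2027 = 12.269.
n = 12.269² + 3 = 150.54 + 3 = 153.5.
Round up.

n = 154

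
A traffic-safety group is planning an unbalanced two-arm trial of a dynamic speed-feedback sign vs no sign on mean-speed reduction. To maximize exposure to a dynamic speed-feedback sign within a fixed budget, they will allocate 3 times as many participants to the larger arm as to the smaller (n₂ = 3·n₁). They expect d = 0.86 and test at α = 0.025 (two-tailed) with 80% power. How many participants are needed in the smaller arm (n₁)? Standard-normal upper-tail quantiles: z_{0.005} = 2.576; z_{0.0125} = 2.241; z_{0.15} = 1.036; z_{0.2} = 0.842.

n₁ = 18

With allocation ratio k = n₂/n₁ = 3, Var(x̄₁−x̄₂) = σ²(1/n₁ + 1/(k·n₁)) = σ²·(k+1)/(k·n₁).
So n₁ = (1 + 1/k)·((z_{α/2} + z_β)/d)² = 1.333 × (3.083/0.86)².
n₁ = 1.333 × 12.85 = 17.1.
Round up: n₁ = 18, giving n₂ = 3 × 18 = 54.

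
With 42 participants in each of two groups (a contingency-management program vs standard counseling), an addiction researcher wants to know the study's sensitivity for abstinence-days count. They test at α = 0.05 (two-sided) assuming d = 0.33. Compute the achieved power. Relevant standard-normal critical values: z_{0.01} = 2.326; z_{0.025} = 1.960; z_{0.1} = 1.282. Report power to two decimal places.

For two equal groups, power = Φ(d·√(n/2) − z_{α/2}).
d·√(n/2) = 0.33 × √(42/2) = 0.33 × 4.583 = 1.512.
z_β = 1.512 − 1.960 = -0.448.
Power = Φ(-0.448) = 0.327.

power ≈ 0.33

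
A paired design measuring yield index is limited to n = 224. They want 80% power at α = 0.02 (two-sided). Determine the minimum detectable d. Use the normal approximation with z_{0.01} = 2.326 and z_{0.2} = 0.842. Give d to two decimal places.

For a single sample (or paired design) of n = 224: d_min = (z_{α/2} + z_β)/√n.
z-sum = 2.326 + 0.842 = 3.168.
d_min = 3.168 / √224 = 3.168 / 14.967 = 0.212.

d_min ≈ 0.21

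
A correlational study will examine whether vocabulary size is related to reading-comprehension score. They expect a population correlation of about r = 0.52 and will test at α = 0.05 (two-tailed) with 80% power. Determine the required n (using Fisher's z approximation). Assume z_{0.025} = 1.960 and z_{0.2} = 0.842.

Fisher's z: C = ½·ln((1+r)/(1−r)) = ½·ln(3.1667) = 0.5763.
n = ((z_{α/2} + z_β)/C)² + 3.
(1.960 + 0.842) / 0.5763 = 2.802 / 0.5763 = 4.862.
n = 4.862² + 3 = 23.64 + 3 = 26.6.
Round up.

n = 27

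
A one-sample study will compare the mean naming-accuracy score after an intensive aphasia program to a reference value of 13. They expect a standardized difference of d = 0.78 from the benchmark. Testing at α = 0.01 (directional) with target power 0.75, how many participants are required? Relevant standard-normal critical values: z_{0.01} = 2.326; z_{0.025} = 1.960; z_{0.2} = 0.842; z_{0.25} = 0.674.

For a one-sample test: n = ((z_{α} + z_β) / d)².
z_{α} + z_β = 2.326 + 0.674 = 3.000.
n = (3.000 / 0.78)² = 3.846² = 14.79.
Round up.

n = 15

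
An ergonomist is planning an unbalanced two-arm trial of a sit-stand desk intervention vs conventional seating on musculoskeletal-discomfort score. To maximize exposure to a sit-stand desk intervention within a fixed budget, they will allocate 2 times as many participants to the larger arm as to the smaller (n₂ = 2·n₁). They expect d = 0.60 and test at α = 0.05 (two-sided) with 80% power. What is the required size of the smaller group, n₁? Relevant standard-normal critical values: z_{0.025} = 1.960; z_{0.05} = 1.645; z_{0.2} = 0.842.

With allocation ratio k = n₂/n₁ = 2, Var(x̄₁−x̄₂) = σ²(1/n₁ + 1/(k·n₁)) = σ²·(k+1)/(k·n₁).
So n₁ = (1 + 1/k)·((z_{α/2} + z_β)/d)² = 1.500 × (2.802/0.60)².
n₁ = 1.500 × 21.81 = 32.7.
Round up: n₁ = 33, giving n₂ = 2 × 33 = 66.

n₁ = 33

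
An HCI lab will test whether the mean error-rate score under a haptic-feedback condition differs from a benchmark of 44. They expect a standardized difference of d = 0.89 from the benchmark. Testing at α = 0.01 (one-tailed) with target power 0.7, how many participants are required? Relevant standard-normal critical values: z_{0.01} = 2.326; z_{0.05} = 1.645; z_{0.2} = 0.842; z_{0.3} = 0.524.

For a one-sample test: n = ((z_{α} + z_β) / d)².
z_{α} + z_β = 2.326 + 0.524 = 2.850.
n = (2.850 / 0.89)² = 3.202² = 10.25.
Round up.

n = 11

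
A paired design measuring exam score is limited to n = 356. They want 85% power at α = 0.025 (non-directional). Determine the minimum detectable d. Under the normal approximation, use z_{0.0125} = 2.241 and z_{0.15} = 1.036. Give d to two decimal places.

d_min ≈ 0.17

For a single sample (or paired design) of n = 356: d_min = (z_{α/2} + z_β)/√n.
z-sum = 2.241 + 1.036 = 3.277.
d_min = 3.277 / √356 = 3.277 / 18.868 = 0.174.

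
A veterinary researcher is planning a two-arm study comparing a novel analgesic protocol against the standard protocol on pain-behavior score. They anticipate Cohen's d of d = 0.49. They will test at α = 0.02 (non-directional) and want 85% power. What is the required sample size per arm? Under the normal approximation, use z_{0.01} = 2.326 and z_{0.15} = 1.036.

n = 95 per group

For two independent groups with equal n: n = 2·((z_{α/2} + z_β) / d)².
z_{α/2} + z_β = 2.326 + 1.036 = 3.362.
n = 2 × (3.362 / 0.49)² = 2 × 6.861² = 2 × 47.08 = 94.2.
Round up to the next whole participant.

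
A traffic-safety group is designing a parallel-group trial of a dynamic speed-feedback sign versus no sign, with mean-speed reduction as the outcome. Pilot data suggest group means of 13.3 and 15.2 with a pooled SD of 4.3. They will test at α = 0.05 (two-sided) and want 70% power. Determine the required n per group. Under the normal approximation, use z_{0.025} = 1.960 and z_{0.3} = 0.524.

n = 64 per group

Cohen's d = |M₁ − M₂| / SD_pooled = |13.3 − 15.2| / 4.3 = 1.9 / 4.3 = 0.442.
For two independent groups with equal n: n = 2·((z_{α/2} + z_β) / d)².
z_{α/2} + z_β = 1.960 + 0.524 = 2.484.
n = 2 × (2.484 / 0.442)² = 2 × 5.620² = 2 × 31.58 = 63.2.
Round up to the next whole participant.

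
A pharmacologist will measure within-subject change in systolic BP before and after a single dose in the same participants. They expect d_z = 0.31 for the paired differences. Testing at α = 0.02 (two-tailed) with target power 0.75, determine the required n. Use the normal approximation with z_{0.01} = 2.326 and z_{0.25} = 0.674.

For a paired (one-sample on differences) test: n = ((z_{α/2} + z_β) / d)².
z_{α/2} + z_β = 2.326 + 0.674 = 3.000.
n = (3.000 / 0.31)² = 9.677² = 93.65.
Round up.

n = 94 pairs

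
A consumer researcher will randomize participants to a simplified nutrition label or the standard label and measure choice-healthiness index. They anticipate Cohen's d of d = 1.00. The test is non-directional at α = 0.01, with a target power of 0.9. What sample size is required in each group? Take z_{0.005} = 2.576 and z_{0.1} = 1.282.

For two independent groups with equal n: n = 2·((z_{α/2} + z_β) / d)².
z_{α/2} + z_β = 2.576 + 1.282 = 3.858.
n = 2 × (3.858 / 1.00)² = 2 × 3.858² = 2 × 14.88 = 29.8.
Round up to the next whole participant.

n = 30 per group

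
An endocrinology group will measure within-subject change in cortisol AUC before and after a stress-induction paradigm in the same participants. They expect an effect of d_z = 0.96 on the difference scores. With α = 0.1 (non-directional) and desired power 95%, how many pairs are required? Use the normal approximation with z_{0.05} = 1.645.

For a paired (one-sample on differences) test: n = ((z_{α/2} + z_β) / d)².
z_{α/2} + z_β = 1.645 + 1.645 = 3.290.
n = (3.290 / 0.96)² = 3.427² = 11.74.
Round up.

n = 12 pairs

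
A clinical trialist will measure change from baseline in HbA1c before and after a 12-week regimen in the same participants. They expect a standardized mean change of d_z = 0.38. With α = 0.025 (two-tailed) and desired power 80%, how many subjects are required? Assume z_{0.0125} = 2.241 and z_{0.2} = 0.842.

n = 66 pairs

For a paired (one-sample on differences) test: n = ((z_{α/2} + z_β) / d)².
z_{α/2} + z_β = 2.241 + 0.842 = 3.083.
n = (3.083 / 0.38)² = 8.113² = 65.82.
Round up.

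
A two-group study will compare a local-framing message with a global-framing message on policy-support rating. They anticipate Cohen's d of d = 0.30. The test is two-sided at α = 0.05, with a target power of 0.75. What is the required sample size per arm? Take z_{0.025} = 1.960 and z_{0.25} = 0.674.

For two independent groups with equal n: n = 2·((z_{α/2} + z_β) / d)².
z_{α/2} + z_β = 1.960 + 0.674 = 2.634.
n = 2 × (2.634 / 0.30)² = 2 × 8.780² = 2 × 77.09 = 154.2.
Round up to the next whole participant.

n = 155 per group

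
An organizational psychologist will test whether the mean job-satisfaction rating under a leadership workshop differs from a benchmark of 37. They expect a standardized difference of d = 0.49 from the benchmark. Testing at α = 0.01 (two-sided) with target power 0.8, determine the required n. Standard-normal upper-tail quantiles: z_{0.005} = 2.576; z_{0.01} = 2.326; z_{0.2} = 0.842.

For a one-sample test: n = ((z_{α/2} + z_β) / d)².
z_{α/2} + z_β = 2.576 + 0.842 = 3.418.
n = (3.418 / 0.49)² = 6.976² = 48.66.
Round up.

n = 49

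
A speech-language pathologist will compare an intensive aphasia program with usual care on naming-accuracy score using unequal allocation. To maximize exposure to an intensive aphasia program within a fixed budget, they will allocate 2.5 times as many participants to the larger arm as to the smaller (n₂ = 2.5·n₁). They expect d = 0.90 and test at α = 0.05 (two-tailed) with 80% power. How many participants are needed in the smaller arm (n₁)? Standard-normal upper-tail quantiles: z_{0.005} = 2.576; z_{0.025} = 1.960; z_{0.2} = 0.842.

n₁ = 14

With allocation ratio k = n₂/n₁ = 2.5, Var(x̄₁−x̄₂) = σ²(1/n₁ + 1/(k·n₁)) = σ²·(k+1)/(k·n₁).
So n₁ = (1 + 1/k)·((z_{α/2} + z_β)/d)² = 1.400 × (2.802/0.90)².
n₁ = 1.400 × 9.69 = 13.6.
Round up: n₁ = 14, giving n₂ = 2.5 × 14 = 35.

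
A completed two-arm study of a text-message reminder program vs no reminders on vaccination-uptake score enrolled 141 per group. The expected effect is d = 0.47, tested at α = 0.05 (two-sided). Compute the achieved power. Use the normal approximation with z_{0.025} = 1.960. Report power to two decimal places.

For two equal groups, power = Φ(d·√(n/2) − z_{α/2}).
d·√(n/2) = 0.47 × √(141/2) = 0.47 × 8.396 = 3.946.
z_β = 3.946 − 1.960 = 1.986.
Power = Φ(1.986) = 0.977.

power ≈ 0.98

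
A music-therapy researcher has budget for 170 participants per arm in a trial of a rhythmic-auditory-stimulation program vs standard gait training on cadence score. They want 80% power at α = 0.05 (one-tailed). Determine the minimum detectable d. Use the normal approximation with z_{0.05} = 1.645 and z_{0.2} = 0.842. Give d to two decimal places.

For two independent groups of n = 170 each: d_min = (z_{α} + z_β)·√(2/n).
z-sum = 1.645 + 0.842 = 2.487.
d_min = 2.487 × √(2/170) = 2.487 × 0.1085 = 0.270.

d_min ≈ 0.27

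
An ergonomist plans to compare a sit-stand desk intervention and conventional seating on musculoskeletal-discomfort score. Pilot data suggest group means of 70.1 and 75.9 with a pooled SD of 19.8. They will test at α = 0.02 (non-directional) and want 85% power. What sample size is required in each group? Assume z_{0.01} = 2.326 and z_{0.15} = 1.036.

Cohen's d = |M₁ − M₂| / SD_pooled = |70.1 − 75.9| / 19.8 = 5.8 / 19.8 = 0.293.
For two independent groups with equal n: n = 2·((z_{α/2} + z_β) / d)².
z_{α/2} + z_β = 2.326 + 1.036 = 3.362.
n = 2 × (3.362 / 0.293)² = 2 × 11.474² = 2 × 131.66 = 263.3.
Round up to the next whole participant.

n = 264 per group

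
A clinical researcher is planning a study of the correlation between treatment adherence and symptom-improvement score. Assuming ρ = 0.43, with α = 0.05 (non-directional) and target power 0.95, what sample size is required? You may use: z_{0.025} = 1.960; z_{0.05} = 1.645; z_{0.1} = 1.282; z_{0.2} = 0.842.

Fisher's z: C = ½·ln((1+r)/(1−r)) = ½·ln(2.5088) = 0.4599.
n = ((z_{α/2} + z_β)/C)² + 3.
(1.960 + 1.645) / 0.4599 = 3.605 / 0.4599 = 7.839.
n = 7.839² + 3 = 61.44 + 3 = 64.4.
Round up.

n = 65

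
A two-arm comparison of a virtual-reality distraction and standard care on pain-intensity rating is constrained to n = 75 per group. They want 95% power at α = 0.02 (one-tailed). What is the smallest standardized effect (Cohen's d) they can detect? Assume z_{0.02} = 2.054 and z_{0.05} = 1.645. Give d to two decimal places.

d_min ≈ 0.60

For two independent groups of n = 75 each: d_min = (z_{α} + z_β)·√(2/n).
z-sum = 2.054 + 1.645 = 3.699.
d_min = 3.699 × √(2/75) = 3.699 × 0.1633 = 0.604.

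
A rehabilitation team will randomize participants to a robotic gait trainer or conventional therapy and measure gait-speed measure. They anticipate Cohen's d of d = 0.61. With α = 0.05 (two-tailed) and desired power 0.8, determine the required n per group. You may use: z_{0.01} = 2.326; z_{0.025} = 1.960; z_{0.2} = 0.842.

For two independent groups with equal n: n = 2·((z_{α/2} + z_β) / d)².
z_{α/2} + z_β = 1.960 + 0.842 = 2.802.
n = 2 × (2.802 / 0.61)² = 2 × 4.593² = 2 × 21.10 = 42.2.
Round up to the next whole participant.

n = 43 per group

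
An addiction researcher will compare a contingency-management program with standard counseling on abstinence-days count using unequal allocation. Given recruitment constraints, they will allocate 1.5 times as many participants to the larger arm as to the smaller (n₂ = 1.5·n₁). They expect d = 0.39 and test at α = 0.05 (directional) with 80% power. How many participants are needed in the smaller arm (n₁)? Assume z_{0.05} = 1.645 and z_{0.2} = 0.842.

n₁ = 68

With allocation ratio k = n₂/n₁ = 1.5, Var(x̄₁−x̄₂) = σ²(1/n₁ + 1/(k·n₁)) = σ²·(k+1)/(k·n₁).
So n₁ = (1 + 1/k)·((z_{α} + z_β)/d)² = 1.667 × (2.487/0.39)².
n₁ = 1.667 × 40.67 = 67.8.
Round up: n₁ = 68, giving n₂ = 1.5 × 68 = 102.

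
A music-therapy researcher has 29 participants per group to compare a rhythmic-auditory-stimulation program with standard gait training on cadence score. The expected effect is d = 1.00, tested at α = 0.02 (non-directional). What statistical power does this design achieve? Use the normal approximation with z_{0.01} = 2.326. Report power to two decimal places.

For two equal groups, power = Φ(d·√(n/2) − z_{α/2}).
d·√(n/2) = 1.00 × √(29/2) = 1.00 × 3.808 = 3.808.
z_β = 3.808 − 2.326 = 1.482.
Power = Φ(1.482) = 0.931.

power ≈ 0.93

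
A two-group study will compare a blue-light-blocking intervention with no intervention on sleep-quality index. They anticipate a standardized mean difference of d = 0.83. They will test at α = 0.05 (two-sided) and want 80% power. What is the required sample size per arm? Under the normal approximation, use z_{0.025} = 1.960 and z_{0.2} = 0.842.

n = 23 per group

For two independent groups with equal n: n = 2·((z_{α/2} + z_β) / d)².
z_{α/2} + z_β = 1.960 + 0.842 = 2.802.
n = 2 × (2.802 / 0.83)² = 2 × 3.376² = 2 × 11.40 = 22.8.
Round up to the next whole participant.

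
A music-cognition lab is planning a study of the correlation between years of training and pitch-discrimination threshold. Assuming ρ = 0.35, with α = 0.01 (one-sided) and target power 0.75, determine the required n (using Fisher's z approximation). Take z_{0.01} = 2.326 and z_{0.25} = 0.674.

Fisher's z: C = ½·ln((1+r)/(1−r)) = ½·ln(2.0769) = 0.3654.
n = ((z_{α} + z_β)/C)² + 3.
(2.326 + 0.674) / 0.3654 = 3.000 / 0.3654 = 8.210.
n = 8.210² + 3 = 67.41 + 3 = 70.4.
Round up.

n = 71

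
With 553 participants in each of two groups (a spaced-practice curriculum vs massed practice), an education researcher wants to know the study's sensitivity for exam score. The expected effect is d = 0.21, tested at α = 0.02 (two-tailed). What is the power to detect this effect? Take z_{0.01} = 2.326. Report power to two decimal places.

For two equal groups, power = Φ(d·√(n/2) − z_{α/2}).
d·√(n/2) = 0.21 × √(553/2) = 0.21 × 16.628 = 3.492.
z_β = 3.492 − 2.326 = 1.166.
Power = Φ(1.166) = 0.878.

power ≈ 0.88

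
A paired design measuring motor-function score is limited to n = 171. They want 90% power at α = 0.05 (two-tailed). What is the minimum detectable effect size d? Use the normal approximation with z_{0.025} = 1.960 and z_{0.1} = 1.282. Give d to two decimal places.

d_min ≈ 0.25

For a single sample (or paired design) of n = 171: d_min = (z_{α/2} + z_β)/√n.
z-sum = 1.960 + 1.282 = 3.242.
d_min = 3.242 / √171 = 3.242 / 13.077 = 0.248.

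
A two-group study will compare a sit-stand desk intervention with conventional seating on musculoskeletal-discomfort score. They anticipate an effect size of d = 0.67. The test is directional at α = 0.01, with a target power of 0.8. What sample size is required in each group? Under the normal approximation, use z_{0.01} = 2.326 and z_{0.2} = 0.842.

n = 45 per group

For two independent groups with equal n: n = 2·((z_{α} + z_β) / d)².
z_{α} + z_β = 2.326 + 0.842 = 3.168.
n = 2 × (3.168 / 0.67)² = 2 × 4.728² = 2 × 22.36 = 44.7.
Round up to the next whole participant.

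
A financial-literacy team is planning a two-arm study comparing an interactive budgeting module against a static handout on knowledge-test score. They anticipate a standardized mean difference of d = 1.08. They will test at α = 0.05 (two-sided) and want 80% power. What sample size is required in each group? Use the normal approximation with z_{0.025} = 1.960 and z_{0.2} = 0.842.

n = 14 per group

For two independent groups with equal n: n = 2·((z_{α/2} + z_β) / d)².
z_{α/2} + z_β = 1.960 + 0.842 = 2.802.
n = 2 × (2.802 / 1.08)² = 2 × 2.594² = 2 × 6.73 = 13.5.
Round up to the next whole participant.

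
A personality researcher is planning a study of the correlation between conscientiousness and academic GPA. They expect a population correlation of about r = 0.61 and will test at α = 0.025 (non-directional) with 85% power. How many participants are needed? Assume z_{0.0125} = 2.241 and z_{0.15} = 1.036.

Fisher's z: C = ½·ln((1+r)/(1−r)) = ½·ln(4.1282) = 0.7089.
n = ((z_{α/2} + z_β)/C)² + 3.
(2.241 + 1.036) / 0.7089 = 3.277 / 0.7089 = 4.623.
n = 4.623² + 3 = 21.37 + 3 = 24.4.
Round up.

n = 25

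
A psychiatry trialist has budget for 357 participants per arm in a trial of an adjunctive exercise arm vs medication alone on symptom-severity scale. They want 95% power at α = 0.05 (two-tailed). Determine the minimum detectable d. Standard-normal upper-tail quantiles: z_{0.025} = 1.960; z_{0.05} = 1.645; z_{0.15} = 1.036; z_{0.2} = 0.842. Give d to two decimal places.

For two independent groups of n = 357 each: d_min = (z_{α/2} + z_β)·√(2/n).
z-sum = 1.960 + 1.645 = 3.605.
d_min = 3.605 × √(2/357) = 3.605 × 0.0748 = 0.270.

d_min ≈ 0.27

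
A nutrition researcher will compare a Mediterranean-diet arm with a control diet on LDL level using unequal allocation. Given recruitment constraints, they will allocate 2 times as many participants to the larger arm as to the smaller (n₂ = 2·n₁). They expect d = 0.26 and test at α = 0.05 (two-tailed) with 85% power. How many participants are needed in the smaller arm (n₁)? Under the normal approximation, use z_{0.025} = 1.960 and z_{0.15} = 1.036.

n₁ = 200

With allocation ratio k = n₂/n₁ = 2, Var(x̄₁−x̄₂) = σ²(1/n₁ + 1/(k·n₁)) = σ²·(k+1)/(k·n₁).
So n₁ = (1 + 1/k)·((z_{α/2} + z_β)/d)² = 1.500 × (2.996/0.26)².
n₁ = 1.500 × 132.78 = 199.2.
Round up: n₁ = 200, giving n₂ = 2 × 200 = 400.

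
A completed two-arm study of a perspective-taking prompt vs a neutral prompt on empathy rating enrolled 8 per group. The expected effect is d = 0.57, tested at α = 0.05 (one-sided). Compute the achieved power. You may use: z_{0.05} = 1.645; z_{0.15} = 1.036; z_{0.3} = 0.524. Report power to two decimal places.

power ≈ 0.31

For two equal groups, power = Φ(d·√(n/2) − z_{α}).
d·√(n/2) = 0.57 × √(8/2) = 0.57 × 2.000 = 1.140.
z_β = 1.140 − 1.645 = -0.505.
Power = Φ(-0.505) = 0.307.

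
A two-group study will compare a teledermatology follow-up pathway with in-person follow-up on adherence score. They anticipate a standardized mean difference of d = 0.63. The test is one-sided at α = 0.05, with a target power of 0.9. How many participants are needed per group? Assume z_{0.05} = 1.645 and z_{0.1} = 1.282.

For two independent groups with equal n: n = 2·((z_{α} + z_β) / d)².
z_{α} + z_β = 1.645 + 1.282 = 2.927.
n = 2 × (2.927 / 0.63)² = 2 × 4.646² = 2 × 21.59 = 43.2.
Round up to the next whole participant.

n = 44 per group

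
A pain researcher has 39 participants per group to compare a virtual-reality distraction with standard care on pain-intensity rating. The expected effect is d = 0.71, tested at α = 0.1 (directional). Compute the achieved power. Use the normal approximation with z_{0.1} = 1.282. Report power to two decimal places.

For two equal groups, power = Φ(d·√(n/2) − z_{α}).
d·√(n/2) = 0.71 × √(39/2) = 0.71 × 4.416 = 3.135.
z_β = 3.135 − 1.282 = 1.853.
Power = Φ(1.853) = 0.968.

power ≈ 0.97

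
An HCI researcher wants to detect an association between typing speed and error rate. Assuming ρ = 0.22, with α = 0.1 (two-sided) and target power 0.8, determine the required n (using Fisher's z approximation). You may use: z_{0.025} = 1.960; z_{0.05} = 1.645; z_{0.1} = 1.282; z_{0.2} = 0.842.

Fisher's z: C = ½·ln((1+r)/(1−r)) = ½·ln(1.5641) = 0.2237.
n = ((z_{α/2} + z_β)/C)² + 3.
(1.645 + 0.842) / 0.2237 = 2.487 / 0.2237 = 11.118.
n = 11.118² + 3 = 123.60 + 3 = 126.6.
Round up.

n = 127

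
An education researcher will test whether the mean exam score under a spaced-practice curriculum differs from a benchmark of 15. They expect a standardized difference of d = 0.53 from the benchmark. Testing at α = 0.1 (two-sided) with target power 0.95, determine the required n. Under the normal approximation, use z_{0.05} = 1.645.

n = 39

For a one-sample test: n = ((z_{α/2} + z_β) / d)².
z_{α/2} + z_β = 1.645 + 1.645 = 3.290.
n = (3.290 / 0.53)² = 6.208² = 38.53.
Round up.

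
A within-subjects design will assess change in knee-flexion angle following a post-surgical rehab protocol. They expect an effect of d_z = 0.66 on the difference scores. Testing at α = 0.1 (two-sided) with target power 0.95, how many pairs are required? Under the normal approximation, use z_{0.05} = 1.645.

n = 25 pairs

For a paired (one-sample on differences) test: n = ((z_{α/2} + z_β) / d)².
z_{α/2} + z_β = 1.645 + 1.645 = 3.290.
n = (3.290 / 0.66)² = 4.985² = 24.85.
Round up.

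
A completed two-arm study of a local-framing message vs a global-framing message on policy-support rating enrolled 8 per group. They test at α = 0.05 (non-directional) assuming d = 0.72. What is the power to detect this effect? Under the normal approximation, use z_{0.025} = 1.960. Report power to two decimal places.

For two equal groups, power = Φ(d·√(n/2) − z_{α/2}).
d·√(n/2) = 0.72 × √(8/2) = 0.72 × 2.000 = 1.440.
z_β = 1.440 − 1.960 = -0.520.
Power = Φ(-0.520) = 0.302.

power ≈ 0.30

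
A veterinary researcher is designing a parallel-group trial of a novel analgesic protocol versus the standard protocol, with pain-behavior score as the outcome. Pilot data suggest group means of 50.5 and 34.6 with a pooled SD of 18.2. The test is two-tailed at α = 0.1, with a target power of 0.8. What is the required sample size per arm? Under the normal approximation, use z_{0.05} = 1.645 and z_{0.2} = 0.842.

Cohen's d = |M₁ − M₂| / SD_pooled = |50.5 − 34.6| / 18.2 = 15.9 / 18.2 = 0.874.
For two independent groups with equal n: n = 2·((z_{α/2} + z_β) / d)².
z_{α/2} + z_β = 1.645 + 0.842 = 2.487.
n = 2 × (2.487 / 0.874)² = 2 × 2.846² = 2 × 8.10 = 16.2.
Round up to the next whole participant.

n = 17 per group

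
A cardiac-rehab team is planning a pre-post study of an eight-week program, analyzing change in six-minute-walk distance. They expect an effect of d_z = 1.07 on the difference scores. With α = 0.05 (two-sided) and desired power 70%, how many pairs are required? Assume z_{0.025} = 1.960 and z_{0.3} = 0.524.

n = 6 pairs

For a paired (one-sample on differences) test: n = ((z_{α/2} + z_β) / d)².
z_{α/2} + z_β = 1.960 + 0.524 = 2.484.
n = (2.484 / 1.07)² = 2.321² = 5.39.
Round up.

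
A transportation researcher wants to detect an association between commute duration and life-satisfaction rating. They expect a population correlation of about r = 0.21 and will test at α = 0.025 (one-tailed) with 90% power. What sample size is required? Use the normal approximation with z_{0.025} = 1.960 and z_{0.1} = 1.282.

n = 235

Fisher's z: C = ½·ln((1+r)/(1−r)) = ½·ln(1.5316) = 0.2132.
n = ((z_{α} + z_β)/C)² + 3.
(1.960 + 1.282) / 0.2132 = 3.242 / 0.2132 = 15.206.
n = 15.206² + 3 = 231.23 + 3 = 234.2.
Round up.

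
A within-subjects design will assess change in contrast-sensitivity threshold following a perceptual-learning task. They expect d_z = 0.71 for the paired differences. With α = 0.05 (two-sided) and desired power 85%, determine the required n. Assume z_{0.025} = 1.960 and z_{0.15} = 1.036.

n = 18 pairs

For a paired (one-sample on differences) test: n = ((z_{α/2} + z_β) / d)².
z_{α/2} + z_β = 1.960 + 1.036 = 2.996.
n = (2.996 / 0.71)² = 4.220² = 17.81.
Round up.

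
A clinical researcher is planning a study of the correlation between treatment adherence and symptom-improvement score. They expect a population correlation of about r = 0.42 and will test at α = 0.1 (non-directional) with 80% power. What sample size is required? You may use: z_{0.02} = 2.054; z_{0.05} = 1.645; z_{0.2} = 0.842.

n = 34

Fisher's z: C = ½·ln((1+r)/(1−r)) = ½·ln(2.4483) = 0.4477.
n = ((z_{α/2} + z_β)/C)² + 3.
(1.645 + 0.842) / 0.4477 = 2.487 / 0.4477 = 5.555.
n = 5.555² + 3 = 30.86 + 3 = 33.9.
Round up.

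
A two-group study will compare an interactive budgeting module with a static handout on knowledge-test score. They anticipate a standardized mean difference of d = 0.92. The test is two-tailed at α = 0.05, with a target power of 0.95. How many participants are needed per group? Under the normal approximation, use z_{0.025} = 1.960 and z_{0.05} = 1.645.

n = 31 per group

For two independent groups with equal n: n = 2·((z_{α/2} + z_β) / d)².
z_{α/2} + z_β = 1.960 + 1.645 = 3.605.
n = 2 × (3.605 / 0.92)² = 2 × 3.918² = 2 × 15.35 = 30.7.
Round up to the next whole participant.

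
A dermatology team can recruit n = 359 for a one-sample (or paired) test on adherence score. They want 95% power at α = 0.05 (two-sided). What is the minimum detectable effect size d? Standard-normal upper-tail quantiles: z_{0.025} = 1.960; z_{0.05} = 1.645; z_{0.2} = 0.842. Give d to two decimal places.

d_min ≈ 0.19

For a single sample (or paired design) of n = 359: d_min = (z_{α/2} + z_β)/√n.
z-sum = 1.960 + 1.645 = 3.605.
d_min = 3.605 / √359 = 3.605 / 18.947 = 0.190.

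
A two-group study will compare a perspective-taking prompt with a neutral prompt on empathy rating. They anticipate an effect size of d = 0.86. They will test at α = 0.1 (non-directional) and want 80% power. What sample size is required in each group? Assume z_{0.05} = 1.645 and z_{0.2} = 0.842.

n = 17 per group

For two independent groups with equal n: n = 2·((z_{α/2} + z_β) / d)².
z_{α/2} + z_β = 1.645 + 0.842 = 2.487.
n = 2 × (2.487 / 0.86)² = 2 × 2.892² = 2 × 8.36 = 16.7.
Round up to the next whole participant.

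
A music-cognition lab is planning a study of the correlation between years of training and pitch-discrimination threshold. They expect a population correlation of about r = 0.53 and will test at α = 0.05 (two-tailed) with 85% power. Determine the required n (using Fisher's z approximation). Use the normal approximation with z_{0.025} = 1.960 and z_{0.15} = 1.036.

n = 29

Fisher's z: C = ½·ln((1+r)/(1−r)) = ½·ln(3.2553) = 0.5901.
n = ((z_{α/2} + z_β)/C)² + 3.
(1.960 + 1.036) / 0.5901 = 2.996 / 0.5901 = 5.077.
n = 5.077² + 3 = 25.78 + 3 = 28.8.
Round up.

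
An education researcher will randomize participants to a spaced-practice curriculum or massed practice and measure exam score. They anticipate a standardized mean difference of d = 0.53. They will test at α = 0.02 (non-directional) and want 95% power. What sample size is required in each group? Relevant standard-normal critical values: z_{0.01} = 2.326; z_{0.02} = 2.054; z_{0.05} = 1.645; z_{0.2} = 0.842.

n = 113 per group

For two independent groups with equal n: n = 2·((z_{α/2} + z_β) / d)².
z_{α/2} + z_β = 2.326 + 1.645 = 3.971.
n = 2 × (3.971 / 0.53)² = 2 × 7.492² = 2 × 56.14 = 112.3.
Round up to the next whole participant.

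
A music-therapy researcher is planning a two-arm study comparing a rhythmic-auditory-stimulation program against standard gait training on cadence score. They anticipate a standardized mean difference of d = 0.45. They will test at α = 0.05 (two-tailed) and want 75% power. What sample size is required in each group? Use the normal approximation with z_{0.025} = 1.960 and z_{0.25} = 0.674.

n = 69 per group

For two independent groups with equal n: n = 2·((z_{α/2} + z_β) / d)².
z_{α/2} + z_β = 1.960 + 0.674 = 2.634.
n = 2 × (2.634 / 0.45)² = 2 × 5.853² = 2 × 34.26 = 68.5.
Round up to the next whole participant.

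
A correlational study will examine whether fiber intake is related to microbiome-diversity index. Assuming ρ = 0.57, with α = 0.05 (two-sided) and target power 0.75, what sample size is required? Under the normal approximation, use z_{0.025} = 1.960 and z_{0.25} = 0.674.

Fisher's z: C = ½·ln((1+r)/(1−r)) = ½·ln(3.6512) = 0.6475.
n = ((z_{α/2} + z_β)/C)² + 3.
(1.960 + 0.674) / 0.6475 = 2.634 / 0.6475 = 4.068.
n = 4.068² + 3 = 16.55 + 3 = 19.5.
Round up.

n = 20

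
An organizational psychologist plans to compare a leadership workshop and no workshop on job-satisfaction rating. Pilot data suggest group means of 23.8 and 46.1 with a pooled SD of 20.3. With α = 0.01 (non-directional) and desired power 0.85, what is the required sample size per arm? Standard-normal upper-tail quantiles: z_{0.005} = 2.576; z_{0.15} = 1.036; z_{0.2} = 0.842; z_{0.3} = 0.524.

n = 22 per group

Cohen's d = |M₁ − M₂| / SD_pooled = |23.8 − 46.1| / 20.3 = 22.3 / 20.3 = 1.099.
For two independent groups with equal n: n = 2·((z_{α/2} + z_β) / d)².
z_{α/2} + z_β = 2.576 + 1.036 = 3.612.
n = 2 × (3.612 / 1.099)² = 2 × 3.287² = 2 × 10.80 = 21.6.
Round up to the next whole participant.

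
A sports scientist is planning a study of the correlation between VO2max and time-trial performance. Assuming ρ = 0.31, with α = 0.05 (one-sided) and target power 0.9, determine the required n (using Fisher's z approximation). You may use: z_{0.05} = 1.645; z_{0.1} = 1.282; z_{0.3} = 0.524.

Fisher's z: C = ½·ln((1+r)/(1−r)) = ½·ln(1.8986) = 0.3205.
n = ((z_{α} + z_β)/C)² + 3.
(1.645 + 1.282) / 0.3205 = 2.927 / 0.3205 = 9.133.
n = 9.133² + 3 = 83.40 + 3 = 86.4.
Round up.

n = 87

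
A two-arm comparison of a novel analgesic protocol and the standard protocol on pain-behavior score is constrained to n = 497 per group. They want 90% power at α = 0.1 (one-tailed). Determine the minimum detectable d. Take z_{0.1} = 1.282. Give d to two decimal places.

For two independent groups of n = 497 each: d_min = (z_{α} + z_β)·√(2/n).
z-sum = 1.282 + 1.282 = 2.564.
d_min = 2.564 × √(2/497) = 2.564 × 0.0634 = 0.163.

d_min ≈ 0.16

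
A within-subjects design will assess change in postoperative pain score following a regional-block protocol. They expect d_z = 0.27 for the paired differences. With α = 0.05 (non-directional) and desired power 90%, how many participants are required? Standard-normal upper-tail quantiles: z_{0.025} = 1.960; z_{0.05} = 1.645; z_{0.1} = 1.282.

n = 145 pairs

For a paired (one-sample on differences) test: n = ((z_{α/2} + z_β) / d)².
z_{α/2} + z_β = 1.960 + 1.282 = 3.242.
n = (3.242 / 0.27)² = 12.007² = 144.18.
Round up.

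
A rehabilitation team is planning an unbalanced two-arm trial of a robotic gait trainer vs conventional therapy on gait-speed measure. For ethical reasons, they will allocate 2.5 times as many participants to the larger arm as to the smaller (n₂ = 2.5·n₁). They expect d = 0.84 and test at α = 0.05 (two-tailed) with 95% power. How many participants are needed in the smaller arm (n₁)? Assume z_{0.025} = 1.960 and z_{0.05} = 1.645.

With allocation ratio k = n₂/n₁ = 2.5, Var(x̄₁−x̄₂) = σ²(1/n₁ + 1/(k·n₁)) = σ²·(k+1)/(k·n₁).
So n₁ = (1 + 1/k)·((z_{α/2} + z_β)/d)² = 1.400 × (3.605/0.84)².
n₁ = 1.400 × 18.42 = 25.8.
Round up: n₁ = 26, giving n₂ = 2.5 × 26 = 65.

n₁ = 26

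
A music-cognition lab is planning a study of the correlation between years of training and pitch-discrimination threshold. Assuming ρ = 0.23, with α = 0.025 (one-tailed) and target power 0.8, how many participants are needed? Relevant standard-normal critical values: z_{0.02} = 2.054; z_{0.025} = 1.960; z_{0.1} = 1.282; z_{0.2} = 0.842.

n = 147

Fisher's z: C = ½·ln((1+r)/(1−r)) = ½·ln(1.5974) = 0.2342.
n = ((z_{α} + z_β)/C)² + 3.
(1.960 + 0.842) / 0.2342 = 2.802 / 0.2342 = 11.964.
n = 11.964² + 3 = 143.14 + 3 = 146.1.
Round up.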